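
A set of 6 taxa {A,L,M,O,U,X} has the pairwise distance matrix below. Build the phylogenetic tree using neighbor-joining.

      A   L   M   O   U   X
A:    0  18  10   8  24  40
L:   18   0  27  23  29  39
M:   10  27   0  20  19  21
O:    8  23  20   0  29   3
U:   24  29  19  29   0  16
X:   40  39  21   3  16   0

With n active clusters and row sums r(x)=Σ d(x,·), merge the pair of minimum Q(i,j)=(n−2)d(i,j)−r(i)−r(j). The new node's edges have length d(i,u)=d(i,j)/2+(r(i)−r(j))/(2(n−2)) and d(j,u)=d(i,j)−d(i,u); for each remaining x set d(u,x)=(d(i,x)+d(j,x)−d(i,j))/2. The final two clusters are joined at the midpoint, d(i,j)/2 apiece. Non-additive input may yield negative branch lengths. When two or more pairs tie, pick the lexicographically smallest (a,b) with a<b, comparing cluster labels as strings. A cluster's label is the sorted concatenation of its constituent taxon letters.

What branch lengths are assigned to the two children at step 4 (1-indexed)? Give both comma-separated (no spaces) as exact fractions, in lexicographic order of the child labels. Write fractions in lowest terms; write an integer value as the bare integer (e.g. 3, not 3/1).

23/8,83/8

step 1: merge (O,X) at d=3, Q=-190; branch lengths O→-3, X→6; new cluster OX
  updated: d(A,OX)=45/2, d(L,OX)=59/2, d(M,OX)=19, d(OX,U)=21
step 2: merge (A,L) at d=18, Q=-124; branch lengths A→25/6, L→83/6; new cluster AL
  updated: d(AL,M)=19/2, d(AL,OX)=17, d(AL,U)=35/2
step 3: merge (AL,M) at d=19/2, Q=-145/2; branch lengths AL→31/8, M→45/8; new cluster ALM
  updated: d(ALM,OX)=53/4, d(ALM,U)=27/2
step 4: merge (ALM,OX) at d=53/4, Q=-191/4; branch lengths ALM→23/8, OX→83/8; new cluster ALMOX
  updated: d(ALMOX,U)=85/8
step 5: merge (ALMOX,U) at d=85/8; branch lengths ALMOX→85/16, U→85/16; new cluster ALMOUX
final tree: ((((A:25/6,L:83/6):31/8,M:45/8):23/8,(O:-3,X:6):83/8):85/16,U:85/16)
total length: 435/8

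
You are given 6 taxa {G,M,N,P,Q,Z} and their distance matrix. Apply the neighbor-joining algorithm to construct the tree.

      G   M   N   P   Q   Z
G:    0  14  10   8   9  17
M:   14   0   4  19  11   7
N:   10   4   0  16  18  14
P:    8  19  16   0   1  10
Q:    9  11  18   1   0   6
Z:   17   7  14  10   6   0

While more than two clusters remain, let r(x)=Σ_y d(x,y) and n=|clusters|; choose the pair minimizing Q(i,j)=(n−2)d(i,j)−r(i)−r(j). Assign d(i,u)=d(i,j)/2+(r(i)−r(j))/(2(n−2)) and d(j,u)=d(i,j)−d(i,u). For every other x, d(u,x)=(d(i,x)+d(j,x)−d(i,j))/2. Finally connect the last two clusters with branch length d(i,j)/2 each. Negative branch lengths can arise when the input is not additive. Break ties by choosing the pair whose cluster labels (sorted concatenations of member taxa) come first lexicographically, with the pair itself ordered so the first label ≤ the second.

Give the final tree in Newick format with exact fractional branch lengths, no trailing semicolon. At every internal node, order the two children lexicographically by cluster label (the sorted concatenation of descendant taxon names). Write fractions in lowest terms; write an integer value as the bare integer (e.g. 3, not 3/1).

1. join M+N (d=4, Q=-101) ⇒ MN; edges |M|=9/8, |N|=23/8
  updated: d(G,MN)=10, d(MN,P)=31/2, d(MN,Q)=25/2, d(MN,Z)=17/2
2. join MN+Z (d=17/2, Q=-125/2) ⇒ MNZ; edges |MN|=61/12, |Z|=41/12
  updated: d(G,MNZ)=37/4, d(MNZ,P)=17/2, d(MNZ,Q)=5
3. join G+MNZ (d=37/4, Q=-61/2) ⇒ GMNZ; edges |G|=11/2, |MNZ|=15/4
  updated: d(GMNZ,P)=29/8, d(GMNZ,Q)=19/8
4. join GMNZ+P (d=29/8, Q=-7) ⇒ GMNPZ; edges |GMNZ|=5/2, |P|=9/8
  updated: d(GMNPZ,Q)=-1/8
5. join GMNPZ+Q (d=-1/8) ⇒ GMNPQZ; edges |GMNPZ|=-1/16, |Q|=-1/16
final tree: (((G:11/2,((M:9/8,N:23/8):61/12,Z:41/12):15/4):5/2,P:9/8):-1/16,Q:-1/16)
total length: 101/4

(((G:11/2,((M:9/8,N:23/8):61/12,Z:41/12):15/4):5/2,P:9/8):-1/16,Q:-1/16)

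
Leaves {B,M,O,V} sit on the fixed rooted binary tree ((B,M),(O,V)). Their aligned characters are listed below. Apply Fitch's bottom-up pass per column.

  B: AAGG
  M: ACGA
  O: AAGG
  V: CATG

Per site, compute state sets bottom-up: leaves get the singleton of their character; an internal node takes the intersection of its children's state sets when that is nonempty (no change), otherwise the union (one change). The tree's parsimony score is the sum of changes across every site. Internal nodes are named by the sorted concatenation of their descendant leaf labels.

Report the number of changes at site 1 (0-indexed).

1

[col 0] BM: children B:{A}, M:{A} ∩→ {A}; cost 0
[col 0] OV: children O:{A}, V:{C} ∪→ {A,C}; cost 1
[col 0] BMOV: children BM:{A}, OV:{A,C} ∩→ {A}; cost 0
[col 1] BM: children B:{A}, M:{C} ∪→ {A,C}; cost 1
[col 1] OV: children O:{A}, V:{A} ∩→ {A}; cost 0
[col 1] BMOV: children BM:{A,C}, OV:{A} ∩→ {A}; cost 0
[col 2] BM: children B:{G}, M:{G} ∩→ {G}; cost 0
[col 2] OV: children O:{G}, V:{T} ∪→ {G,T}; cost 1
[col 2] BMOV: children BM:{G}, OV:{G,T} ∩→ {G}; cost 0
[col 3] BM: children B:{G}, M:{A} ∪→ {A,G}; cost 1
[col 3] OV: children O:{G}, V:{G} ∩→ {G}; cost 0
[col 3] BMOV: children BM:{A,G}, OV:{G} ∩→ {G}; cost 0
per-site changes: [1, 1, 1, 1]; total = 4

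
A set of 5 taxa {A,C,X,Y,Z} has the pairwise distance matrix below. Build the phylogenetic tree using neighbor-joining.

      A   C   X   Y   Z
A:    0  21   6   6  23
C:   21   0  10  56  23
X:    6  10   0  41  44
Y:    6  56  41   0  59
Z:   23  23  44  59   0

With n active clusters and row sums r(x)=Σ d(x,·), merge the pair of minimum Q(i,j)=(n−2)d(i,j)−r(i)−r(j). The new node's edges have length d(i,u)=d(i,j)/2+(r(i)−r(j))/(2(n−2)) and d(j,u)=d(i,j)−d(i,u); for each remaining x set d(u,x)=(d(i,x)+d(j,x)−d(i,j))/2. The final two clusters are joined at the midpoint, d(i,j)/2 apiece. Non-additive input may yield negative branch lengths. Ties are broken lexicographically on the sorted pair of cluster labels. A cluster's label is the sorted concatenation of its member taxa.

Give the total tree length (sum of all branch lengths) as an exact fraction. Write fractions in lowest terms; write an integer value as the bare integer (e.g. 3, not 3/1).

477/8

step 1: merge (A,Y) at d=6, Q=-200; branch lengths A→-44/3, Y→62/3; new cluster AY
  updated: d(AY,C)=71/2, d(AY,X)=41/2, d(AY,Z)=38
step 2: merge (AY,X) at d=41/2, Q=-255/2; branch lengths AY→121/8, X→43/8; new cluster AXY
  updated: d(AXY,C)=25/2, d(AXY,Z)=123/4
step 3: merge (AXY,C) at d=25/2, Q=-265/4; branch lengths AXY→81/8, C→19/8; new cluster ACXY
  updated: d(ACXY,Z)=165/8
step 4: merge (ACXY,Z) at d=165/8; branch lengths ACXY→165/16, Z→165/16; new cluster ACXYZ
final tree: ((((A:-44/3,Y:62/3):121/8,X:43/8):81/8,C:19/8):165/16,Z:165/16)
total length: 477/8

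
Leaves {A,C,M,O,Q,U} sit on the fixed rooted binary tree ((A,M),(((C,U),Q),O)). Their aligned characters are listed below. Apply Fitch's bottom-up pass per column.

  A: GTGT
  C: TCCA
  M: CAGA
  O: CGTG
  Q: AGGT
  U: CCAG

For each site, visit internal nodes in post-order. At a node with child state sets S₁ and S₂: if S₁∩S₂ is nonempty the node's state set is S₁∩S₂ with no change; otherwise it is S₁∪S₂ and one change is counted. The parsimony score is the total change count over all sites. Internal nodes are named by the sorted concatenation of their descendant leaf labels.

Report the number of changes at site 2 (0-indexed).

[col 0] AM: children A:{G}, M:{C} ∪→ {C,G}; cost 1
[col 0] CU: children C:{T}, U:{C} ∪→ {C,T}; cost 1
[col 0] CQU: children CU:{C,T}, Q:{A} ∪→ {A,C,T}; cost 1
[col 0] COQU: children CQU:{A,C,T}, O:{C} ∩→ {C}; cost 0
[col 0] ACMOQU: children AM:{C,G}, COQU:{C} ∩→ {C}; cost 0
[col 1] AM: children A:{T}, M:{A} ∪→ {A,T}; cost 1
[col 1] CU: children C:{C}, U:{C} ∩→ {C}; cost 0
[col 1] CQU: children CU:{C}, Q:{G} ∪→ {C,G}; cost 1
[col 1] COQU: children CQU:{C,G}, O:{G} ∩→ {G}; cost 0
[col 1] ACMOQU: children AM:{A,T}, COQU:{G} ∪→ {A,G,T}; cost 1
[col 2] AM: children A:{G}, M:{G} ∩→ {G}; cost 0
[col 2] CU: children C:{C}, U:{A} ∪→ {A,C}; cost 1
[col 2] CQU: children CU:{A,C}, Q:{G} ∪→ {A,C,G}; cost 1
[col 2] COQU: children CQU:{A,C,G}, O:{T} ∪→ {A,C,G,T}; cost 1
[col 2] ACMOQU: children AM:{G}, COQU:{A,C,G,T} ∩→ {G}; cost 0
[col 3] AM: children A:{T}, M:{A} ∪→ {A,T}; cost 1
[col 3] CU: children C:{A}, U:{G} ∪→ {A,G}; cost 1
[col 3] CQU: children CU:{A,G}, Q:{T} ∪→ {A,G,T}; cost 1
[col 3] COQU: children CQU:{A,G,T}, O:{G} ∩→ {G}; cost 0
[col 3] ACMOQU: children AM:{A,T}, COQU:{G} ∪→ {A,G,T}; cost 1
per-site changes: [3, 3, 3, 4]; total = 13

3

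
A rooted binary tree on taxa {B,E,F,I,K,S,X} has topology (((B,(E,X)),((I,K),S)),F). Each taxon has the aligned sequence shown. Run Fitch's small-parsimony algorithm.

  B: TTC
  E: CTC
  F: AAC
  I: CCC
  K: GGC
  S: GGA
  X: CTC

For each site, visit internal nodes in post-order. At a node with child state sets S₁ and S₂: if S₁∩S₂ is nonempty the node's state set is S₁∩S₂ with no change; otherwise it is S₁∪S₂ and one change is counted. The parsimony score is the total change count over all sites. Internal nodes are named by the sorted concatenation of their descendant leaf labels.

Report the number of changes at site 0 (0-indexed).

4

EX@0: {C} ∩ {C} = {C} (intersection, +0)
BEX@0: {T} ∪ {C} = {C,T} (union, +1)
IK@0: {C} ∪ {G} = {C,G} (union, +1)
IKS@0: {C,G} ∩ {G} = {G} (intersection, +0)
BEIKSX@0: {C,T} ∪ {G} = {C,G,T} (union, +1)
BEFIKSX@0: {C,G,T} ∪ {A} = {A,C,G,T} (union, +1)
EX@1: {T} ∩ {T} = {T} (intersection, +0)
BEX@1: {T} ∩ {T} = {T} (intersection, +0)
IK@1: {C} ∪ {G} = {C,G} (union, +1)
IKS@1: {C,G} ∩ {G} = {G} (intersection, +0)
BEIKSX@1: {T} ∪ {G} = {G,T} (union, +1)
BEFIKSX@1: {G,T} ∪ {A} = {A,G,T} (union, +1)
EX@2: {C} ∩ {C} = {C} (intersection, +0)
BEX@2: {C} ∩ {C} = {C} (intersection, +0)
IK@2: {C} ∩ {C} = {C} (intersection, +0)
IKS@2: {C} ∪ {A} = {A,C} (union, +1)
BEIKSX@2: {C} ∩ {A,C} = {C} (intersection, +0)
BEFIKSX@2: {C} ∩ {C} = {C} (intersection, +0)
per-site changes: [4, 3, 1]; total = 8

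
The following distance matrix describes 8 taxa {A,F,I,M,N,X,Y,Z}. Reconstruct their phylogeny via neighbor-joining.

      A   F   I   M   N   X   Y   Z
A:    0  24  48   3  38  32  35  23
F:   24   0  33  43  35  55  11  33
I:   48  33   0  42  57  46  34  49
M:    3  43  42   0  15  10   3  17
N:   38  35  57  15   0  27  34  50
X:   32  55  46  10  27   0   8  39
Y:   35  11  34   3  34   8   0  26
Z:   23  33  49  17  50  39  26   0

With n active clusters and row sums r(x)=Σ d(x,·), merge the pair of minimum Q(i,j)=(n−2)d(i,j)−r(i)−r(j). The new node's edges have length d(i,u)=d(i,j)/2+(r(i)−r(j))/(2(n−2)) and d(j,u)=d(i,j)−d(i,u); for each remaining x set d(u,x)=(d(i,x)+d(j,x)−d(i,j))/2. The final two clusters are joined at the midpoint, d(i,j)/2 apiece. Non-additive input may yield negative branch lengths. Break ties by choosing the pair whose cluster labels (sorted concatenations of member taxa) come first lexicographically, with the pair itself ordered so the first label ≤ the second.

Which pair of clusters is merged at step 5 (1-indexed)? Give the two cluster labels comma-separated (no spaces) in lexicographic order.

AMZ,FI

iteration 1: select F,I (d=33, Q=-345); attach at lengths (41/4, 91/4); label the merged cluster FI
  updated: d(A,FI)=39/2, d(FI,M)=26, d(FI,N)=59/2, d(FI,X)=34, d(FI,Y)=6, d(FI,Z)=49/2
iteration 2: select X,Y (d=8, Q=-222); attach at lengths (39/5, 1/5); label the merged cluster XY
  updated: d(A,XY)=59/2, d(FI,XY)=16, d(M,XY)=5/2, d(N,XY)=53/2, d(XY,Z)=57/2
iteration 3: select A,M (d=3, Q=-329/2); attach at lengths (123/16, -75/16); label the merged cluster AM
  updated: d(AM,FI)=85/4, d(AM,N)=25, d(AM,XY)=29/2, d(AM,Z)=37/2
iteration 4: select AM,Z (d=37/2, Q=-581/4); attach at lengths (53/24, 391/24); label the merged cluster AMZ
  updated: d(AMZ,FI)=109/8, d(AMZ,N)=113/4, d(AMZ,XY)=49/4
iteration 5: select AMZ,FI (d=109/8, Q=-86); attach at lengths (89/16, 129/16); label the merged cluster AFIMZ
  updated: d(AFIMZ,N)=353/16, d(AFIMZ,XY)=117/16
iteration 6: select AFIMZ,N (d=353/16, Q=-447/8); attach at lengths (23/16, 165/8); label the merged cluster AFIMNZ
  updated: d(AFIMNZ,XY)=47/8
iteration 7: select AFIMNZ,XY (d=47/8); attach at lengths (47/16, 47/16); label the merged cluster AFIMNXYZ
final tree: (((((A:123/16,M:-75/16):53/24,Z:391/24):89/16,(F:41/4,I:91/4):129/16):23/16,N:165/8):47/16,(X:39/5,Y:1/5):47/16)
total length: 1665/16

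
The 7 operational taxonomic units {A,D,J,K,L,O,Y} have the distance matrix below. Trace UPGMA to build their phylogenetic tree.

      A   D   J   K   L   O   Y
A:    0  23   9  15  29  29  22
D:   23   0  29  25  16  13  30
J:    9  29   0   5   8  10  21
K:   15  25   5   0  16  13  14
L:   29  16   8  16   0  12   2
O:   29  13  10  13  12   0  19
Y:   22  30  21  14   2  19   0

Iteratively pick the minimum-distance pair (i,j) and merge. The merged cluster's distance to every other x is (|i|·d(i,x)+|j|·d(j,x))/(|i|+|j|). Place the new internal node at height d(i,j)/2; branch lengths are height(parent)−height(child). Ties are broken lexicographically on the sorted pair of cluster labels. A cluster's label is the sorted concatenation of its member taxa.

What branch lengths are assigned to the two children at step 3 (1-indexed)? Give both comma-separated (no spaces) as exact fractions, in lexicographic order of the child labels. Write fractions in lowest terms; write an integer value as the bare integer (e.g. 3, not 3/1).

1. join L+Y (d=2) ⇒ LY; edges |L|=1, |Y|=1
  updated: d(A,LY)=51/2, d(D,LY)=23, d(J,LY)=29/2, d(K,LY)=15, d(LY,O)=31/2
2. join J+K (d=5) ⇒ JK; edges |J|=5/2, |K|=5/2
  updated: d(A,JK)=12, d(D,JK)=27, d(JK,LY)=59/4, d(JK,O)=23/2
3. join JK+O (d=23/2) ⇒ JKO; edges |JK|=13/4, |O|=23/4
  updated: d(A,JKO)=53/3, d(D,JKO)=67/3, d(JKO,LY)=15
4. join JKO+LY (d=15) ⇒ JKLOY; edges |JKO|=7/4, |LY|=13/2
  updated: d(A,JKLOY)=104/5, d(D,JKLOY)=113/5
5. join A+JKLOY (d=104/5) ⇒ AJKLOY; edges |A|=52/5, |JKLOY|=29/10
  updated: d(AJKLOY,D)=68/3
6. join AJKLOY+D (d=68/3) ⇒ ADJKLOY; edges |AJKLOY|=14/15, |D|=34/3
final tree: ((A:52/5,(((J:5/2,K:5/2):13/4,O:23/4):7/4,(L:1,Y:1):13/2):29/10):14/15,D:34/3)
total length: 2989/60

13/4,23/4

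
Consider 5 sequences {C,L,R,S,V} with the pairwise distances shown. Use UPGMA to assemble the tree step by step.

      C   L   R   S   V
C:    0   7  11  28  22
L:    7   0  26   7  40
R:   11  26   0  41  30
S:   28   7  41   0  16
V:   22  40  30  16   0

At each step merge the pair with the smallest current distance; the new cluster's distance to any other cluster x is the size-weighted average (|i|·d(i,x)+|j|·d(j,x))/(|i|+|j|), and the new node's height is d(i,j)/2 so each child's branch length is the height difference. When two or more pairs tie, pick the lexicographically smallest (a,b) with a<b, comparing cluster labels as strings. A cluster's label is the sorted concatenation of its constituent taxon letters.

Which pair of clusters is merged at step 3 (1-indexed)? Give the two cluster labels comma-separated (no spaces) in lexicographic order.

1. join C+L (d=7) ⇒ CL; edges |C|=7/2, |L|=7/2
  updated: d(CL,R)=37/2, d(CL,S)=35/2, d(CL,V)=31
2. join S+V (d=16) ⇒ SV; edges |S|=8, |V|=8
  updated: d(CL,SV)=97/4, d(R,SV)=71/2
3. join CL+R (d=37/2) ⇒ CLR; edges |CL|=23/4, |R|=37/4
  updated: d(CLR,SV)=28
4. join CLR+SV (d=28) ⇒ CLRSV; edges |CLR|=19/4, |SV|=6
final tree: (((C:7/2,L:7/2):23/4,R:37/4):19/4,(S:8,V:8):6)
total length: 195/4

CL,R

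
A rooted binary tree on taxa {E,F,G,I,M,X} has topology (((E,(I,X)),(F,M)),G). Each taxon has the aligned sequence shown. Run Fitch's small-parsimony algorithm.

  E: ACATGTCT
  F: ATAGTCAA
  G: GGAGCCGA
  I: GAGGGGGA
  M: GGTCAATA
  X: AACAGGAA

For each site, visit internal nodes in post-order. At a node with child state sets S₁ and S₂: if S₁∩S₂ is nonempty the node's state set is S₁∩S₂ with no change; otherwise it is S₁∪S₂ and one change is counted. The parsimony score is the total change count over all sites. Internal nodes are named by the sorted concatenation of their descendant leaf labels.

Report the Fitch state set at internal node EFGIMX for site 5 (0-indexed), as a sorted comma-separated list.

[col 0] IX: children I:{G}, X:{A} ∪→ {A,G}; cost 1
[col 0] EIX: children E:{A}, IX:{A,G} ∩→ {A}; cost 0
[col 0] FM: children F:{A}, M:{G} ∪→ {A,G}; cost 1
[col 0] EFIMX: children EIX:{A}, FM:{A,G} ∩→ {A}; cost 0
[col 0] EFGIMX: children EFIMX:{A}, G:{G} ∪→ {A,G}; cost 1
[col 1] IX: children I:{A}, X:{A} ∩→ {A}; cost 0
[col 1] EIX: children E:{C}, IX:{A} ∪→ {A,C}; cost 1
[col 1] FM: children F:{T}, M:{G} ∪→ {G,T}; cost 1
[col 1] EFIMX: children EIX:{A,C}, FM:{G,T} ∪→ {A,C,G,T}; cost 1
[col 1] EFGIMX: children EFIMX:{A,C,G,T}, G:{G} ∩→ {G}; cost 0
[col 2] IX: children I:{G}, X:{C} ∪→ {C,G}; cost 1
[col 2] EIX: children E:{A}, IX:{C,G} ∪→ {A,C,G}; cost 1
[col 2] FM: children F:{A}, M:{T} ∪→ {A,T}; cost 1
[col 2] EFIMX: children EIX:{A,C,G}, FM:{A,T} ∩→ {A}; cost 0
[col 2] EFGIMX: children EFIMX:{A}, G:{A} ∩→ {A}; cost 0
[col 3] IX: children I:{G}, X:{A} ∪→ {A,G}; cost 1
[col 3] EIX: children E:{T}, IX:{A,G} ∪→ {A,G,T}; cost 1
[col 3] FM: children F:{G}, M:{C} ∪→ {C,G}; cost 1
[col 3] EFIMX: children EIX:{A,G,T}, FM:{C,G} ∩→ {G}; cost 0
[col 3] EFGIMX: children EFIMX:{G}, G:{G} ∩→ {G}; cost 0
[col 4] IX: children I:{G}, X:{G} ∩→ {G}; cost 0
[col 4] EIX: children E:{G}, IX:{G} ∩→ {G}; cost 0
[col 4] FM: children F:{T}, M:{A} ∪→ {A,T}; cost 1
[col 4] EFIMX: children EIX:{G}, FM:{A,T} ∪→ {A,G,T}; cost 1
[col 4] EFGIMX: children EFIMX:{A,G,T}, G:{C} ∪→ {A,C,G,T}; cost 1
[col 5] IX: children I:{G}, X:{G} ∩→ {G}; cost 0
[col 5] EIX: children E:{T}, IX:{G} ∪→ {G,T}; cost 1
[col 5] FM: children F:{C}, M:{A} ∪→ {A,C}; cost 1
[col 5] EFIMX: children EIX:{G,T}, FM:{A,C} ∪→ {A,C,G,T}; cost 1
[col 5] EFGIMX: children EFIMX:{A,C,G,T}, G:{C} ∩→ {C}; cost 0
[col 6] IX: children I:{G}, X:{A} ∪→ {A,G}; cost 1
[col 6] EIX: children E:{C}, IX:{A,G} ∪→ {A,C,G}; cost 1
[col 6] FM: children F:{A}, M:{T} ∪→ {A,T}; cost 1
[col 6] EFIMX: children EIX:{A,C,G}, FM:{A,T} ∩→ {A}; cost 0
[col 6] EFGIMX: children EFIMX:{A}, G:{G} ∪→ {A,G}; cost 1
[col 7] IX: children I:{A}, X:{A} ∩→ {A}; cost 0
[col 7] EIX: children E:{T}, IX:{A} ∪→ {A,T}; cost 1
[col 7] FM: children F:{A}, M:{A} ∩→ {A}; cost 0
[col 7] EFIMX: children EIX:{A,T}, FM:{A} ∩→ {A}; cost 0
[col 7] EFGIMX: children EFIMX:{A}, G:{A} ∩→ {A}; cost 0
per-site changes: [3, 3, 3, 3, 3, 3, 4, 1]; total = 23

C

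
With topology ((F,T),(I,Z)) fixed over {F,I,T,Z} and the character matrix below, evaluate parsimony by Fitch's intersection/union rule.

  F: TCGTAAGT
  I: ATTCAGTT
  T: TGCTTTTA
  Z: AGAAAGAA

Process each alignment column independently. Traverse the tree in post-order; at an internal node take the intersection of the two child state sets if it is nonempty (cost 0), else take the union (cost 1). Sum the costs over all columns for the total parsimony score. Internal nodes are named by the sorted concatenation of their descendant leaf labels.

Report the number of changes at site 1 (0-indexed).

2

FT@0: {T} ∩ {T} = {T} (intersection, +0)
IZ@0: {A} ∩ {A} = {A} (intersection, +0)
FITZ@0: {T} ∪ {A} = {A,T} (union, +1)
FT@1: {C} ∪ {G} = {C,G} (union, +1)
IZ@1: {T} ∪ {G} = {G,T} (union, +1)
FITZ@1: {C,G} ∩ {G,T} = {G} (intersection, +0)
FT@2: {G} ∪ {C} = {C,G} (union, +1)
IZ@2: {T} ∪ {A} = {A,T} (union, +1)
FITZ@2: {C,G} ∪ {A,T} = {A,C,G,T} (union, +1)
FT@3: {T} ∩ {T} = {T} (intersection, +0)
IZ@3: {C} ∪ {A} = {A,C} (union, +1)
FITZ@3: {T} ∪ {A,C} = {A,C,T} (union, +1)
FT@4: {A} ∪ {T} = {A,T} (union, +1)
IZ@4: {A} ∩ {A} = {A} (intersection, +0)
FITZ@4: {A,T} ∩ {A} = {A} (intersection, +0)
FT@5: {A} ∪ {T} = {A,T} (union, +1)
IZ@5: {G} ∩ {G} = {G} (intersection, +0)
FITZ@5: {A,T} ∪ {G} = {A,G,T} (union, +1)
FT@6: {G} ∪ {T} = {G,T} (union, +1)
IZ@6: {T} ∪ {A} = {A,T} (union, +1)
FITZ@6: {G,T} ∩ {A,T} = {T} (intersection, +0)
FT@7: {T} ∪ {A} = {A,T} (union, +1)
IZ@7: {T} ∪ {A} = {A,T} (union, +1)
FITZ@7: {A,T} ∩ {A,T} = {A,T} (intersection, +0)
per-site changes: [1, 2, 3, 2, 1, 2, 2, 2]; total = 15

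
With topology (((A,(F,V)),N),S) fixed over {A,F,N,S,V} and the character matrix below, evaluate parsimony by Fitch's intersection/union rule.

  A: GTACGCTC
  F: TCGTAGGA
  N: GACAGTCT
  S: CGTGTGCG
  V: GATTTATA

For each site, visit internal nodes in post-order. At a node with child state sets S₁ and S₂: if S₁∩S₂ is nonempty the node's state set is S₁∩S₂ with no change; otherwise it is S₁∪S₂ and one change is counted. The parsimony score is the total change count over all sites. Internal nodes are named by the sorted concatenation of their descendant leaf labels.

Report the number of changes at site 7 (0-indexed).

3

FV@0: {T} ∪ {G} = {G,T} (union, +1)
AFV@0: {G} ∩ {G,T} = {G} (intersection, +0)
AFNV@0: {G} ∩ {G} = {G} (intersection, +0)
AFNSV@0: {G} ∪ {C} = {C,G} (union, +1)
FV@1: {C} ∪ {A} = {A,C} (union, +1)
AFV@1: {T} ∪ {A,C} = {A,C,T} (union, +1)
AFNV@1: {A,C,T} ∩ {A} = {A} (intersection, +0)
AFNSV@1: {A} ∪ {G} = {A,G} (union, +1)
FV@2: {G} ∪ {T} = {G,T} (union, +1)
AFV@2: {A} ∪ {G,T} = {A,G,T} (union, +1)
AFNV@2: {A,G,T} ∪ {C} = {A,C,G,T} (union, +1)
AFNSV@2: {A,C,G,T} ∩ {T} = {T} (intersection, +0)
FV@3: {T} ∩ {T} = {T} (intersection, +0)
AFV@3: {C} ∪ {T} = {C,T} (union, +1)
AFNV@3: {C,T} ∪ {A} = {A,C,T} (union, +1)
AFNSV@3: {A,C,T} ∪ {G} = {A,C,G,T} (union, +1)
FV@4: {A} ∪ {T} = {A,T} (union, +1)
AFV@4: {G} ∪ {A,T} = {A,G,T} (union, +1)
AFNV@4: {A,G,T} ∩ {G} = {G} (intersection, +0)
AFNSV@4: {G} ∪ {T} = {G,T} (union, +1)
FV@5: {G} ∪ {A} = {A,G} (union, +1)
AFV@5: {C} ∪ {A,G} = {A,C,G} (union, +1)
AFNV@5: {A,C,G} ∪ {T} = {A,C,G,T} (union, +1)
AFNSV@5: {A,C,G,T} ∩ {G} = {G} (intersection, +0)
FV@6: {G} ∪ {T} = {G,T} (union, +1)
AFV@6: {T} ∩ {G,T} = {T} (intersection, +0)
AFNV@6: {T} ∪ {C} = {C,T} (union, +1)
AFNSV@6: {C,T} ∩ {C} = {C} (intersection, +0)
FV@7: {A} ∩ {A} = {A} (intersection, +0)
AFV@7: {C} ∪ {A} = {A,C} (union, +1)
AFNV@7: {A,C} ∪ {T} = {A,C,T} (union, +1)
AFNSV@7: {A,C,T} ∪ {G} = {A,C,G,T} (union, +1)
per-site changes: [2, 3, 3, 3, 3, 3, 2, 3]; total = 22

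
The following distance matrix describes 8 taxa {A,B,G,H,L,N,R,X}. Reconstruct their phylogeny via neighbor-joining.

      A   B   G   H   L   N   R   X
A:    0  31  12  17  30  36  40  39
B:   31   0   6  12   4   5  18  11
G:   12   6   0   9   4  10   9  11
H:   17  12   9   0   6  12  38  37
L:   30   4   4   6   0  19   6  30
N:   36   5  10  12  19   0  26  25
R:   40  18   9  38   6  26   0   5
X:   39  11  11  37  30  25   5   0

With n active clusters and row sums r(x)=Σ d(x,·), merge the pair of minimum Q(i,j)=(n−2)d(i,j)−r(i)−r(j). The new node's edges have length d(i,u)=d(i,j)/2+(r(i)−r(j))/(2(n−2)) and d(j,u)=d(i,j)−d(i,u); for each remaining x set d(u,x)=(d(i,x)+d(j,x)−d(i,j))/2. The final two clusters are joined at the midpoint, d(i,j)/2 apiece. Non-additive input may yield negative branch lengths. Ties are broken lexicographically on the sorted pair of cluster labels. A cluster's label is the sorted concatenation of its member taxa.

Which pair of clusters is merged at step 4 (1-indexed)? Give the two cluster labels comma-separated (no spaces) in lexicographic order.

AH,G

1. join R+X (d=5, Q=-270) ⇒ RX; edges |R|=7/6, |X|=23/6
  updated: d(A,RX)=37, d(B,RX)=12, d(G,RX)=15/2, d(H,RX)=35, d(L,RX)=31/2, d(N,RX)=23
2. join A+H (d=17, Q=-169) ⇒ AH; edges |A|=157/10, |H|=13/10
  updated: d(AH,B)=13, d(AH,G)=2, d(AH,L)=19/2, d(AH,N)=31/2, d(AH,RX)=55/2
3. join B+N (d=5, Q=-185/2) ⇒ BN; edges |B|=-25/16, |N|=105/16
  updated: d(AH,BN)=47/4, d(BN,G)=11/2, d(BN,L)=9, d(BN,RX)=15
4. join AH+G (d=2, Q=-255/4) ⇒ AGH; edges |AH|=151/24, |G|=-103/24
  updated: d(AGH,BN)=61/8, d(AGH,L)=23/4, d(AGH,RX)=33/2
5. join AGH+L (d=23/4, Q=-389/8) ⇒ AGHL; edges |AGH|=89/32, |L|=95/32
  updated: d(AGHL,BN)=87/16, d(AGHL,RX)=105/8
6. join AGHL+BN (d=87/16, Q=-537/16) ⇒ ABGHLN; edges |AGHL|=57/32, |BN|=117/32
  updated: d(ABGHLN,RX)=363/32
7. join ABGHLN+RX (d=363/32) ⇒ ABGHLNRX; edges |ABGHLN|=363/64, |RX|=363/64
final tree: (((((A:157/10,H:13/10):151/24,G:-103/24):89/32,L:95/32):57/32,(B:-25/16,N:105/16):117/32):363/64,(R:7/6,X:23/6):363/64)
total length: 1649/32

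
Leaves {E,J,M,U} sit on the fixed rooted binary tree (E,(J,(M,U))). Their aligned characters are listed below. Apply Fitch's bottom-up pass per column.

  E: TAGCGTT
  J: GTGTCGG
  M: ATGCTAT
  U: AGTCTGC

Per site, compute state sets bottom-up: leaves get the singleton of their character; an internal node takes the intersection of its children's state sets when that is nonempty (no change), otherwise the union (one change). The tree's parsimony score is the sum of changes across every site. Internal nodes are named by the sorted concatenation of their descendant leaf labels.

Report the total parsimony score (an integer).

MU@0: {A} ∩ {A} = {A} (intersection, +0)
JMU@0: {G} ∪ {A} = {A,G} (union, +1)
EJMU@0: {T} ∪ {A,G} = {A,G,T} (union, +1)
MU@1: {T} ∪ {G} = {G,T} (union, +1)
JMU@1: {T} ∩ {G,T} = {T} (intersection, +0)
EJMU@1: {A} ∪ {T} = {A,T} (union, +1)
MU@2: {G} ∪ {T} = {G,T} (union, +1)
JMU@2: {G} ∩ {G,T} = {G} (intersection, +0)
EJMU@2: {G} ∩ {G} = {G} (intersection, +0)
MU@3: {C} ∩ {C} = {C} (intersection, +0)
JMU@3: {T} ∪ {C} = {C,T} (union, +1)
EJMU@3: {C} ∩ {C,T} = {C} (intersection, +0)
MU@4: {T} ∩ {T} = {T} (intersection, +0)
JMU@4: {C} ∪ {T} = {C,T} (union, +1)
EJMU@4: {G} ∪ {C,T} = {C,G,T} (union, +1)
MU@5: {A} ∪ {G} = {A,G} (union, +1)
JMU@5: {G} ∩ {A,G} = {G} (intersection, +0)
EJMU@5: {T} ∪ {G} = {G,T} (union, +1)
MU@6: {T} ∪ {C} = {C,T} (union, +1)
JMU@6: {G} ∪ {C,T} = {C,G,T} (union, +1)
EJMU@6: {T} ∩ {C,G,T} = {T} (intersection, +0)
per-site changes: [2, 2, 1, 1, 2, 2, 2]; total = 12

12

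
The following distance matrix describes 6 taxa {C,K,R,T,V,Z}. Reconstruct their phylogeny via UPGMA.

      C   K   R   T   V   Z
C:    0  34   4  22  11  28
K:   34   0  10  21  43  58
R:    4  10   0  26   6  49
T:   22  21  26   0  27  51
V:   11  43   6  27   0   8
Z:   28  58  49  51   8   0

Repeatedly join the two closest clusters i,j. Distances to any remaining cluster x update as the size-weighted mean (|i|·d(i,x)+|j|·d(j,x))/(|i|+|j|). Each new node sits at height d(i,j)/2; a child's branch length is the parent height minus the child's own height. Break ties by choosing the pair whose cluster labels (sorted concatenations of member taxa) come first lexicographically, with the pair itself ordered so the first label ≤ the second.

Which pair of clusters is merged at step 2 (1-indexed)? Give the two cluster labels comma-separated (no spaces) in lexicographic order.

1. join C+R (d=4) ⇒ CR; edges |C|=2, |R|=2
  updated: d(CR,K)=22, d(CR,T)=24, d(CR,V)=17/2, d(CR,Z)=77/2
2. join V+Z (d=8) ⇒ VZ; edges |V|=4, |Z|=4
  updated: d(CR,VZ)=47/2, d(K,VZ)=101/2, d(T,VZ)=39
3. join K+T (d=21) ⇒ KT; edges |K|=21/2, |T|=21/2
  updated: d(CR,KT)=23, d(KT,VZ)=179/4
4. join CR+KT (d=23) ⇒ CKRT; edges |CR|=19/2, |KT|=1
  updated: d(CKRT,VZ)=273/8
5. join CKRT+VZ (d=273/8) ⇒ CKRTVZ; edges |CKRT|=89/16, |VZ|=209/16
final tree: (((C:2,R:2):19/2,(K:21/2,T:21/2):1):89/16,(V:4,Z:4):209/16)
total length: 497/8

V,Z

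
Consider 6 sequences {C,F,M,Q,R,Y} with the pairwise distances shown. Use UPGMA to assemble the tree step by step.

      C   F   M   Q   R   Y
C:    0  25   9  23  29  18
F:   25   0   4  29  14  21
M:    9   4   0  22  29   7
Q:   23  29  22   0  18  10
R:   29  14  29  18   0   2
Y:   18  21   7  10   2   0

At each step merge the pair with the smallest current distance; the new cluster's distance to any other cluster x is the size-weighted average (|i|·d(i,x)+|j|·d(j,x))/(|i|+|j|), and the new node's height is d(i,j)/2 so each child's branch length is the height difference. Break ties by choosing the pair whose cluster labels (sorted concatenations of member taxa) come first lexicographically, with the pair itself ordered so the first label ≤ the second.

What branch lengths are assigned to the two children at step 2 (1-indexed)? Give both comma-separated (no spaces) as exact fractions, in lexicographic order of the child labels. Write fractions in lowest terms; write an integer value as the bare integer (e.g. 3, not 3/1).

2,2

iteration 1: select R,Y (d=2); attach at lengths (1, 1); label the merged cluster RY
  updated: d(C,RY)=47/2, d(F,RY)=35/2, d(M,RY)=18, d(Q,RY)=14
iteration 2: select F,M (d=4); attach at lengths (2, 2); label the merged cluster FM
  updated: d(C,FM)=17, d(FM,Q)=51/2, d(FM,RY)=71/4
iteration 3: select Q,RY (d=14); attach at lengths (7, 6); label the merged cluster QRY
  updated: d(C,QRY)=70/3, d(FM,QRY)=61/3
iteration 4: select C,FM (d=17); attach at lengths (17/2, 13/2); label the merged cluster CFM
  updated: d(CFM,QRY)=64/3
iteration 5: select CFM,QRY (d=64/3); attach at lengths (13/6, 11/3); label the merged cluster CFMQRY
final tree: ((C:17/2,(F:2,M:2):13/2):13/6,(Q:7,(R:1,Y:1):6):11/3)
total length: 239/6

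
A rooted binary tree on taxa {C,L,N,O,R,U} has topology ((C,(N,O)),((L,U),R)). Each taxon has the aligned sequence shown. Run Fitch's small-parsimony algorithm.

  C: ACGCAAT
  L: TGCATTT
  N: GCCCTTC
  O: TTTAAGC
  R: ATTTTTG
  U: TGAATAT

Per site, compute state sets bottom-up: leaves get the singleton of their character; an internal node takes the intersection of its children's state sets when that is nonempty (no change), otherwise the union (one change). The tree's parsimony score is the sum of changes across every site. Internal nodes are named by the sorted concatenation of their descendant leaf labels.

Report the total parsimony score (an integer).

[col 0] NO: children N:{G}, O:{T} ∪→ {G,T}; cost 1
[col 0] CNO: children C:{A}, NO:{G,T} ∪→ {A,G,T}; cost 1
[col 0] LU: children L:{T}, U:{T} ∩→ {T}; cost 0
[col 0] LRU: children LU:{T}, R:{A} ∪→ {A,T}; cost 1
[col 0] CLNORU: children CNO:{A,G,T}, LRU:{A,T} ∩→ {A,T}; cost 0
[col 1] NO: children N:{C}, O:{T} ∪→ {C,T}; cost 1
[col 1] CNO: children C:{C}, NO:{C,T} ∩→ {C}; cost 0
[col 1] LU: children L:{G}, U:{G} ∩→ {G}; cost 0
[col 1] LRU: children LU:{G}, R:{T} ∪→ {G,T}; cost 1
[col 1] CLNORU: children CNO:{C}, LRU:{G,T} ∪→ {C,G,T}; cost 1
[col 2] NO: children N:{C}, O:{T} ∪→ {C,T}; cost 1
[col 2] CNO: children C:{G}, NO:{C,T} ∪→ {C,G,T}; cost 1
[col 2] LU: children L:{C}, U:{A} ∪→ {A,C}; cost 1
[col 2] LRU: children LU:{A,C}, R:{T} ∪→ {A,C,T}; cost 1
[col 2] CLNORU: children CNO:{C,G,T}, LRU:{A,C,T} ∩→ {C,T}; cost 0
[col 3] NO: children N:{C}, O:{A} ∪→ {A,C}; cost 1
[col 3] CNO: children C:{C}, NO:{A,C} ∩→ {C}; cost 0
[col 3] LU: children L:{A}, U:{A} ∩→ {A}; cost 0
[col 3] LRU: children LU:{A}, R:{T} ∪→ {A,T}; cost 1
[col 3] CLNORU: children CNO:{C}, LRU:{A,T} ∪→ {A,C,T}; cost 1
[col 4] NO: children N:{T}, O:{A} ∪→ {A,T}; cost 1
[col 4] CNO: children C:{A}, NO:{A,T} ∩→ {A}; cost 0
[col 4] LU: children L:{T}, U:{T} ∩→ {T}; cost 0
[col 4] LRU: children LU:{T}, R:{T} ∩→ {T}; cost 0
[col 4] CLNORU: children CNO:{A}, LRU:{T} ∪→ {A,T}; cost 1
[col 5] NO: children N:{T}, O:{G} ∪→ {G,T}; cost 1
[col 5] CNO: children C:{A}, NO:{G,T} ∪→ {A,G,T}; cost 1
[col 5] LU: children L:{T}, U:{A} ∪→ {A,T}; cost 1
[col 5] LRU: children LU:{A,T}, R:{T} ∩→ {T}; cost 0
[col 5] CLNORU: children CNO:{A,G,T}, LRU:{T} ∩→ {T}; cost 0
[col 6] NO: children N:{C}, O:{C} ∩→ {C}; cost 0
[col 6] CNO: children C:{T}, NO:{C} ∪→ {C,T}; cost 1
[col 6] LU: children L:{T}, U:{T} ∩→ {T}; cost 0
[col 6] LRU: children LU:{T}, R:{G} ∪→ {G,T}; cost 1
[col 6] CLNORU: children CNO:{C,T}, LRU:{G,T} ∩→ {T}; cost 0
per-site changes: [3, 3, 4, 3, 2, 3, 2]; total = 20

20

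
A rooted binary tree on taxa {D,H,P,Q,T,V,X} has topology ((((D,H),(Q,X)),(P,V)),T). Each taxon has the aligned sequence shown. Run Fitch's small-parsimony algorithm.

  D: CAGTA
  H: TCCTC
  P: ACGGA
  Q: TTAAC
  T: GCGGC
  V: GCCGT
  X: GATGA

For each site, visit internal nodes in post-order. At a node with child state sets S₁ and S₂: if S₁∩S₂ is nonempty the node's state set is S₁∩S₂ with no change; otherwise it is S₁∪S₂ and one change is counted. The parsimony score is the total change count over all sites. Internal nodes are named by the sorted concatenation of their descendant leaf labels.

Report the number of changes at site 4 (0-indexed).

4

[col 0] DH: children D:{C}, H:{T} ∪→ {C,T}; cost 1
[col 0] QX: children Q:{T}, X:{G} ∪→ {G,T}; cost 1
[col 0] DHQX: children DH:{C,T}, QX:{G,T} ∩→ {T}; cost 0
[col 0] PV: children P:{A}, V:{G} ∪→ {A,G}; cost 1
[col 0] DHPQVX: children DHQX:{T}, PV:{A,G} ∪→ {A,G,T}; cost 1
[col 0] DHPQTVX: children DHPQVX:{A,G,T}, T:{G} ∩→ {G}; cost 0
[col 1] DH: children D:{A}, H:{C} ∪→ {A,C}; cost 1
[col 1] QX: children Q:{T}, X:{A} ∪→ {A,T}; cost 1
[col 1] DHQX: children DH:{A,C}, QX:{A,T} ∩→ {A}; cost 0
[col 1] PV: children P:{C}, V:{C} ∩→ {C}; cost 0
[col 1] DHPQVX: children DHQX:{A}, PV:{C} ∪→ {A,C}; cost 1
[col 1] DHPQTVX: children DHPQVX:{A,C}, T:{C} ∩→ {C}; cost 0
[col 2] DH: children D:{G}, H:{C} ∪→ {C,G}; cost 1
[col 2] QX: children Q:{A}, X:{T} ∪→ {A,T}; cost 1
[col 2] DHQX: children DH:{C,G}, QX:{A,T} ∪→ {A,C,G,T}; cost 1
[col 2] PV: children P:{G}, V:{C} ∪→ {C,G}; cost 1
[col 2] DHPQVX: children DHQX:{A,C,G,T}, PV:{C,G} ∩→ {C,G}; cost 0
[col 2] DHPQTVX: children DHPQVX:{C,G}, T:{G} ∩→ {G}; cost 0
[col 3] DH: children D:{T}, H:{T} ∩→ {T}; cost 0
[col 3] QX: children Q:{A}, X:{G} ∪→ {A,G}; cost 1
[col 3] DHQX: children DH:{T}, QX:{A,G} ∪→ {A,G,T}; cost 1
[col 3] PV: children P:{G}, V:{G} ∩→ {G}; cost 0
[col 3] DHPQVX: children DHQX:{A,G,T}, PV:{G} ∩→ {G}; cost 0
[col 3] DHPQTVX: children DHPQVX:{G}, T:{G} ∩→ {G}; cost 0
[col 4] DH: children D:{A}, H:{C} ∪→ {A,C}; cost 1
[col 4] QX: children Q:{C}, X:{A} ∪→ {A,C}; cost 1
[col 4] DHQX: children DH:{A,C}, QX:{A,C} ∩→ {A,C}; cost 0
[col 4] PV: children P:{A}, V:{T} ∪→ {A,T}; cost 1
[col 4] DHPQVX: children DHQX:{A,C}, PV:{A,T} ∩→ {A}; cost 0
[col 4] DHPQTVX: children DHPQVX:{A}, T:{C} ∪→ {A,C}; cost 1
per-site changes: [4, 3, 4, 2, 4]; total = 17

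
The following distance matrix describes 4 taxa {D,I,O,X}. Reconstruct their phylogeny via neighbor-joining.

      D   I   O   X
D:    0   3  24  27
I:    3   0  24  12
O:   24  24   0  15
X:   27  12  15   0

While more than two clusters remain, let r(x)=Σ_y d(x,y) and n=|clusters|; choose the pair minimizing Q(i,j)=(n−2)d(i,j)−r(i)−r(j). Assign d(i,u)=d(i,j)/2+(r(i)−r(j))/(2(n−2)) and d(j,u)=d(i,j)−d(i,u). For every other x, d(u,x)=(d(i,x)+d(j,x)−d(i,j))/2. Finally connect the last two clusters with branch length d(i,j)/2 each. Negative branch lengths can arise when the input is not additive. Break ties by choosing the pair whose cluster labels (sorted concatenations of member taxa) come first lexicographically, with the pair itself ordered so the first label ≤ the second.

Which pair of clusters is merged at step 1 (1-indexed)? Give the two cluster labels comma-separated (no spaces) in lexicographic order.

step 1: merge (D,I) at d=3, Q=-87; branch lengths D→21/4, I→-9/4; new cluster DI
  updated: d(DI,O)=45/2, d(DI,X)=18
step 2: merge (DI,O) at d=45/2, Q=-111/2; branch lengths DI→51/4, O→39/4; new cluster DIO
  updated: d(DIO,X)=21/4
step 3: merge (DIO,X) at d=21/4; branch lengths DIO→21/8, X→21/8; new cluster DIOX
final tree: (((D:21/4,I:-9/4):51/4,O:39/4):21/8,X:21/8)
total length: 123/4

D,I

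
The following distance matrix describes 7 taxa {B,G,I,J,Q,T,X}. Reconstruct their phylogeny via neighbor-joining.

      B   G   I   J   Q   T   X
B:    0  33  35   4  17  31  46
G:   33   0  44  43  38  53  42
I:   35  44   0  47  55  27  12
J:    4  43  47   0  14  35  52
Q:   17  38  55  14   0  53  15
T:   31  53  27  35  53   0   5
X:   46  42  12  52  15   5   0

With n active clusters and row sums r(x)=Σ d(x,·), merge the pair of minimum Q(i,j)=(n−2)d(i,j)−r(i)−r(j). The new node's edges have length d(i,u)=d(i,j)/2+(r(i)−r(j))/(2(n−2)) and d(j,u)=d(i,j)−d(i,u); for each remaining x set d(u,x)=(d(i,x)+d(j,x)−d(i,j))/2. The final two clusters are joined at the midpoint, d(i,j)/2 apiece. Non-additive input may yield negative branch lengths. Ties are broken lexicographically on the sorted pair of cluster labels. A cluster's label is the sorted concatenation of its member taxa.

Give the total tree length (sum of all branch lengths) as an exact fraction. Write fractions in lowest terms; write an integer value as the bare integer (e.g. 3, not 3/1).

iteration 1: select T,X (d=5, Q=-351); attach at lengths (57/10, -7/10); label the merged cluster TX
  updated: d(B,TX)=36, d(G,TX)=45, d(I,TX)=17, d(J,TX)=41, d(Q,TX)=63/2
iteration 2: select I,TX (d=17, Q=-601/2); attach at lengths (191/16, 81/16); label the merged cluster ITX
  updated: d(B,ITX)=27, d(G,ITX)=36, d(ITX,J)=71/2, d(ITX,Q)=139/4
iteration 3: select G,ITX (d=36, Q=-701/4); attach at lengths (499/24, 365/24); label the merged cluster GITX
  updated: d(B,GITX)=12, d(GITX,J)=85/4, d(GITX,Q)=147/8
iteration 4: select B,J (d=4, Q=-257/4); attach at lengths (7/16, 57/16); label the merged cluster BJ
  updated: d(BJ,GITX)=117/8, d(BJ,Q)=27/2
iteration 5: select BJ,GITX (d=117/8, Q=-93/2); attach at lengths (39/8, 39/4); label the merged cluster BGIJTX
  updated: d(BGIJTX,Q)=69/8
iteration 6: select BGIJTX,Q (d=69/8); attach at lengths (69/16, 69/16); label the merged cluster BGIJQTX
final tree: (((B:7/16,J:57/16):39/8,(G:499/24,(I:191/16,(T:57/10,X:-7/10):81/16):365/24):39/4):69/16,Q:69/16)
total length: 341/4

341/4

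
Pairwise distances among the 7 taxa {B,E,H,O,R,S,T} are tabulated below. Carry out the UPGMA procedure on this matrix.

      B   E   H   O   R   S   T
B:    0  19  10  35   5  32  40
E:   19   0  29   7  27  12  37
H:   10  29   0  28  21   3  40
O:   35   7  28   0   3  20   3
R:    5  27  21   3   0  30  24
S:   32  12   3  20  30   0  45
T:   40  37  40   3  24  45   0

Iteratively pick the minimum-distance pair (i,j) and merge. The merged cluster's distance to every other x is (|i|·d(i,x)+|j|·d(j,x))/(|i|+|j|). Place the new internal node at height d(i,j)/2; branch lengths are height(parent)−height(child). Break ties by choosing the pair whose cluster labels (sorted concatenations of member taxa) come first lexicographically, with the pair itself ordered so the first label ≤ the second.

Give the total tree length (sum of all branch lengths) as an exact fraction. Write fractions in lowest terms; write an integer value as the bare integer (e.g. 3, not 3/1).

iteration 1: select H,S (d=3); attach at lengths (3/2, 3/2); label the merged cluster HS
  updated: d(B,HS)=21, d(E,HS)=41/2, d(HS,O)=24, d(HS,R)=51/2, d(HS,T)=85/2
iteration 2: select O,R (d=3); attach at lengths (3/2, 3/2); label the merged cluster OR
  updated: d(B,OR)=20, d(E,OR)=17, d(HS,OR)=99/4, d(OR,T)=27/2
iteration 3: select OR,T (d=27/2); attach at lengths (21/4, 27/4); label the merged cluster ORT
  updated: d(B,ORT)=80/3, d(E,ORT)=71/3, d(HS,ORT)=92/3
iteration 4: select B,E (d=19); attach at lengths (19/2, 19/2); label the merged cluster BE
  updated: d(BE,HS)=83/4, d(BE,ORT)=151/6
iteration 5: select BE,HS (d=83/4); attach at lengths (7/8, 71/8); label the merged cluster BEHS
  updated: d(BEHS,ORT)=335/12
iteration 6: select BEHS,ORT (d=335/12); attach at lengths (43/12, 173/24); label the merged cluster BEHORST
final tree: (((B:19/2,E:19/2):7/8,(H:3/2,S:3/2):71/8):43/12,((O:3/2,R:3/2):21/4,T:27/4):173/24)
total length: 1381/24

1381/24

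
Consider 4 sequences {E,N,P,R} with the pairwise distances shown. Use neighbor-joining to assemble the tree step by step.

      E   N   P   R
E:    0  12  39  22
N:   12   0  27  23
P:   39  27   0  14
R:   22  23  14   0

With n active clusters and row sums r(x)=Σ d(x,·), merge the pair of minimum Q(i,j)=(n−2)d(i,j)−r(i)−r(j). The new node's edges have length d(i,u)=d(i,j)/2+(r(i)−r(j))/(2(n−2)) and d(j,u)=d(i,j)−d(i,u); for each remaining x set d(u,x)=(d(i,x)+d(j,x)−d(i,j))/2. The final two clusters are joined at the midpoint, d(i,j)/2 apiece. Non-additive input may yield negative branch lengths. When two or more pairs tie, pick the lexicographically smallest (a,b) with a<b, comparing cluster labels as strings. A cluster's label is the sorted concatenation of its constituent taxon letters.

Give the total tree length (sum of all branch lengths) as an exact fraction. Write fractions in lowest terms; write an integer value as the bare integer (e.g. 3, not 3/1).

163/4

step 1: merge (E,N) at d=12, Q=-111; branch lengths E→35/4, N→13/4; new cluster EN
  updated: d(EN,P)=27, d(EN,R)=33/2
step 2: merge (EN,P) at d=27, Q=-115/2; branch lengths EN→59/4, P→49/4; new cluster ENP
  updated: d(ENP,R)=7/4
step 3: merge (ENP,R) at d=7/4; branch lengths ENP→7/8, R→7/8; new cluster ENPR
final tree: (((E:35/4,N:13/4):59/4,P:49/4):7/8,R:7/8)
total length: 163/4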